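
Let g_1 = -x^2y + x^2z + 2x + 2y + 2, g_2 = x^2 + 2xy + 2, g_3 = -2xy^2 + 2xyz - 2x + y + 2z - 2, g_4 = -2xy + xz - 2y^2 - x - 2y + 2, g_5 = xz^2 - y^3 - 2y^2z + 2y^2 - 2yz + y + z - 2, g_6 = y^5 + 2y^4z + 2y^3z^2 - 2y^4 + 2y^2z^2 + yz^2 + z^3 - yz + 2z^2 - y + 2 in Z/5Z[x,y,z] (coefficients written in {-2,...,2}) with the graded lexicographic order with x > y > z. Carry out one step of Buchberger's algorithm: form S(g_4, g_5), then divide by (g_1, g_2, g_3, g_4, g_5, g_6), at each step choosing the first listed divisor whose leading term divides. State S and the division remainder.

lcm(LM(g_4), LM(g_5)) = xyz^2.
S = (lcm/LT(g_4))·g_4 − (lcm/LT(g_5))·g_5 = 2xz^3 + y^4 + 2y^3z + y^2z^2 - 2xz^2 - 2y^3 + 2y^2z + yz^2 - y^2 - yz - z^2 + 2y.
Reduce S modulo (g_1, g_2, g_3, g_4, g_5, g_6) in that order:
  leading term xz^3: subtract (2z)·g_5 from 2xz^3 + y^4 + 2y^3z + y^2z^2 - 2xz^2 - 2y^3 + 2y^2z + yz^2 - y^2 - yz - z^2 + 2y → y^4 - y^3z - 2xz^2 - 2y^3 - 2y^2z - y^2 + 2yz + 2z^2 + 2y - z
  leading term y^4: no divisor's leading term divides it; move y^4 to the remainder.
  leading term y^3z: no divisor's leading term divides it; move -y^3z to the remainder.
  leading term xz^2: subtract (-2)·g_5 from -2xz^2 - 2y^3 - 2y^2z - y^2 + 2yz + 2z^2 + 2y - z → y^3 - y^2z - 2y^2 - 2yz + 2z^2 - y + z + 1
  leading term y^3: no divisor's leading term divides it; move y^3 to the remainder.
  leading term y^2z: no divisor's leading term divides it; move -y^2z to the remainder.
  leading term y^2: no divisor's leading term divides it; move -2y^2 to the remainder.
  leading term yz: no divisor's leading term divides it; move -2yz to the remainder.
  leading term z^2: no divisor's leading term divides it; move 2z^2 to the remainder.
  leading term y: no divisor's leading term divides it; move -y to the remainder.
  leading term z: no divisor's leading term divides it; move z to the remainder.
  leading term 1: no divisor's leading term divides it; move 1 to the remainder.
The remainder y^4 - y^3z + y^3 - y^2z - 2y^2 - 2yz + 2z^2 - y + z + 1 is nonzero, so it would be added as the next basis element.
An S-polynomial is built so that the two leading terms cancel; whether anything survives reduction is exactly the Gröbner-basis criterion.

S(g_4, g_5) = 2xz^3 + y^4 + 2y^3z + y^2z^2 - 2xz^2 - 2y^3 + 2y^2z + yz^2 - y^2 - yz - z^2 + 2y; remainder on division = y^4 - y^3z + y^3 - y^2z - 2y^2 - 2yz + 2z^2 - y + z + 1.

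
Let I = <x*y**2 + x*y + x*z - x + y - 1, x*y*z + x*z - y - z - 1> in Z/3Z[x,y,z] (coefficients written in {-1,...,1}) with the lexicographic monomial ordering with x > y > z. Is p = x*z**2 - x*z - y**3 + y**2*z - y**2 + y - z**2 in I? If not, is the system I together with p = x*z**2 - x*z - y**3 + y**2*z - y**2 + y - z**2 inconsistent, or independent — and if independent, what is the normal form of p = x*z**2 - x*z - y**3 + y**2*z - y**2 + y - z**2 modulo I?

Adjoining x*z**2 - x*z - y**3 + y**2*z - y**2 + y - z**2 makes the ideal the whole ring: the system is inconsistent.

First compute the reduced Gröbner basis of I by Buchberger's algorithm.
f_1 = x*y**2 + x*y + x*z - x + y - 1, LT = x*y**2.
f_2 = x*y*z + x*z - y - z - 1, LT = x*y*z.

S(f_1,f_2): lcm = x*y**2*z. S = x*z**2 - x*z + y**2 - y*z + y - z.
  reduce S modulo (f_1, f_2):
  remainder x*z**2 - x*z + y**2 - y*z + y - z ≠ 0; add h_3 = x*z**2 - x*z + y**2 - y*z + y - z to the basis.

S(f_1,h_3): lcm = x*y**2*z**2. S = x*y**2*z + x*y*z**2 + x*z**3 - x*z**2 - y**4 + y**3*z - y**3 + y**2*z + y*z**2 - z**2.
  reduce S modulo (f_1, f_2, h_3):
  remainder -y**4 + y**3*z - y**3 - y**2 - y*z**2 + y + z**2 - z - 1 ≠ 0; add h_4 = -y**4 + y**3*z - y**3 - y**2 - y*z**2 + y + z**2 - z - 1 to the basis.

S(f_2,h_3): lcm = x*y*z**2. S = x*y*z + x*z**2 - y**3 + y**2*z - y**2 - z**2 - z.
  reduce S modulo (f_1, f_2, h_3, h_4):
  remainder -y**3 + y**2*z + y**2 + y*z - z**2 + z + 1 ≠ 0; add h_5 = -y**3 + y**2*z + y**2 + y*z - z**2 + z + 1 to the basis.

The other S-polynomials (S(f_1,h_4), S(f_2,h_4), S(h_3,h_4), S(f_1,h_5), S(f_2,h_5), S(h_3,h_5), S(h_4,h_5)) all reduce to 0 modulo the current basis, so we have a Gröbner basis.
Inter-reduce: drop elements whose leading term is divisible by another's, tail-reduce, and make monic.
Reduced Gröbner basis: {x*y**2 + x*y + x*z - x + y - 1, x*y*z + x*z - y - z - 1, x*z**2 - x*z + y**2 - y*z + y - z, y**3 - y**2*z - y**2 - y*z + z**2 - z - 1}.
Label its elements g_1 = x*y**2 + x*y + x*z - x + y - 1, g_2 = x*y*z + x*z - y - z - 1, g_3 = x*z**2 - x*z + y**2 - y*z + y - z, g_4 = y**3 - y**2*z - y**2 - y*z + z**2 - z - 1.

Reduce p = x*z**2 - x*z - y**3 + y**2*z - y**2 + y - z**2 modulo G:
  leading term x*z**2: subtract (1)·g_3 from x*z**2 - x*z - y**3 + y**2*z - y**2 + y - z**2 → -y**3 + y**2*z + y**2 + y*z - z**2 + z
  leading term y**3: subtract (-1)·g_4 from -y**3 + y**2*z + y**2 + y*z - z**2 + z → -1
  leading term 1: no divisor's leading term divides it; move -1 to the remainder.
  normal form = -1.
The normal form is nonzero, so p ∉ I. Since p minus its normal form lies in I, I + (p) = I + (r) where r = -1; decide whether this ideal is the whole ring.
Here r = -1 is a nonzero constant, hence a unit: 1 ∈ I + (p), the Gröbner basis of I + (p) is {1}, and the enlarged system has no common solution — adjoining p is inconsistent.

Ideal membership is decidable via reduction modulo a Gröbner basis.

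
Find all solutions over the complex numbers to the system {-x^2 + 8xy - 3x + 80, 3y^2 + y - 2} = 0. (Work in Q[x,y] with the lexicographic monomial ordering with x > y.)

Compute a lex Gröbner basis by Buchberger's algorithm.
f_1 = -x^2 + 8xy - 3x + 80, LT = x^2.
f_2 = 3y^2 + y - 2, LT = y^2.

The S-polynomials (S(f_1,f_2)) all reduce to 0 modulo the current basis, so we have a Gröbner basis.
Inter-reduce: drop elements whose leading term is divisible by another's, tail-reduce, and make monic.
Reduced Gröbner basis: {x^2 - 8xy + 3x - 80, y^2 + 1/3y - 2/3}.

Elimination: the polynomial y^2 + 1/3y - 2/3 lies in the elimination ideal for y, so y ∈ {-1, 2/3}. For each such y, the remaining basis elements (now univariate) give the rest of the solution.
  y = -1: the earlier basis element becomes x^2 + 11x - 80 = 0, giving x = -16, 5 — points (-16, -1), (5, -1).
  y = 2/3: the earlier basis element becomes x^2 - 7/3x - 80 = 0, giving x = 7/6 - sqrt(2929)/6, 7/6 + sqrt(2929)/6 — points (7/6 - sqrt(2929)/6, 2/3), (7/6 + sqrt(2929)/6, 2/3).

{(-16, -1), (5, -1), (7/6 - sqrt(2929)/6, 2/3), (7/6 + sqrt(2929)/6, 2/3)}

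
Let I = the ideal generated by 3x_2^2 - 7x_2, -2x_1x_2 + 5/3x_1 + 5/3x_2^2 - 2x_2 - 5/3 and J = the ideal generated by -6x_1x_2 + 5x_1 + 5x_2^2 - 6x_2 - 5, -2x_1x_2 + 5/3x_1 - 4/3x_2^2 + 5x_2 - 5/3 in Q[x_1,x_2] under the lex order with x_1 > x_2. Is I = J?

For a fixed monomial order, each ideal has a unique reduced Gröbner basis; comparing bases decides equality.
Buchberger on the first generating set:
f_1 = 3x_2^2 - 7x_2, LT = x_2^2.
f_2 = -2x_1x_2 + 5/3x_1 + 5/3x_2^2 - 2x_2 - 5/3, LT = x_1x_2.

S(f_1,f_2): lcm = x_1x_2^2. S = -3/2x_1x_2 + 5/6x_2^3 - x_2^2 - 5/6x_2.
  leading term x_1x_2: subtract (3/4)·f_2 from -3/2x_1x_2 + 5/6x_2^3 - x_2^2 - 5/6x_2 → -5/4x_1 + 5/6x_2^3 - 9/4x_2^2 + 2/3x_2 + 5/4
  leading term x_1: no divisor's leading term divides it; move -5/4x_1 to the remainder.
  leading term x_2^3: subtract (5/18x_2)·f_1 from 5/6x_2^3 - 9/4x_2^2 + 2/3x_2 + 5/4 → -11/36x_2^2 + 2/3x_2 + 5/4
  leading term x_2^2: subtract (-11/108)·f_1 from -11/36x_2^2 + 2/3x_2 + 5/4 → -5/108x_2 + 5/4
  leading term x_2: no divisor's leading term divides it; move -5/108x_2 to the remainder.
  leading term 1: no divisor's leading term divides it; move 5/4 to the remainder.
  remainder -5/4x_1 - 5/108x_2 + 5/4 ≠ 0; add g_3 = -5/4x_1 - 5/108x_2 + 5/4 to the basis.

The other S-polynomials (S(f_1,g_3), S(f_2,g_3)) all reduce to 0 modulo the current basis, so we have a Gröbner basis.
Inter-reduce: drop elements whose leading term is divisible by another's, tail-reduce, and make monic.
Reduced Gröbner basis: {x_1 + 1/27x_2 - 1, x_2^2 - 7/3x_2}.

Buchberger on the second generating set:
h_1 = -6x_1x_2 + 5x_1 + 5x_2^2 - 6x_2 - 5, LT = x_1x_2.
h_2 = -2x_1x_2 + 5/3x_1 - 4/3x_2^2 + 5x_2 - 5/3, LT = x_1x_2.

S(h_1,h_2): lcm = x_1x_2. S = -3/2x_2^2 + 7/2x_2.
  leading term x_2^2: no divisor's leading term divides it; move -3/2x_2^2 to the remainder.
  leading term x_2: no divisor's leading term divides it; move 7/2x_2 to the remainder.
  remainder -3/2x_2^2 + 7/2x_2 ≠ 0; add k_3 = -3/2x_2^2 + 7/2x_2 to the basis.

S(h_1,k_3): lcm = x_1x_2^2. S = 3/2x_1x_2 - 5/6x_2^3 + x_2^2 + 5/6x_2.
  leading term x_1x_2: subtract (-1/4)·h_1 from 3/2x_1x_2 - 5/6x_2^3 + x_2^2 + 5/6x_2 → 5/4x_1 - 5/6x_2^3 + 9/4x_2^2 - 2/3x_2 - 5/4
  leading term x_1: no divisor's leading term divides it; move 5/4x_1 to the remainder.
  leading term x_2^3: subtract (5/9x_2)·k_3 from -5/6x_2^3 + 9/4x_2^2 - 2/3x_2 - 5/4 → 11/36x_2^2 - 2/3x_2 - 5/4
  leading term x_2^2: subtract (-11/54)·k_3 from 11/36x_2^2 - 2/3x_2 - 5/4 → 5/108x_2 - 5/4
  leading term x_2: no divisor's leading term divides it; move 5/108x_2 to the remainder.
  leading term 1: no divisor's leading term divides it; move -5/4 to the remainder.
  remainder 5/4x_1 + 5/108x_2 - 5/4 ≠ 0; add k_4 = 5/4x_1 + 5/108x_2 - 5/4 to the basis.

The other S-polynomials (S(h_2,k_3), S(h_1,k_4), S(h_2,k_4), S(k_3,k_4)) all reduce to 0 modulo the current basis, so we have a Gröbner basis.
Inter-reduce: drop elements whose leading term is divisible by another's, tail-reduce, and make monic.
Reduced Gröbner basis: {x_1 + 1/27x_2 - 1, x_2^2 - 7/3x_2}.

Same reduced basis, so the two generating sets span the same ideal.

Yes, the ideals are equal.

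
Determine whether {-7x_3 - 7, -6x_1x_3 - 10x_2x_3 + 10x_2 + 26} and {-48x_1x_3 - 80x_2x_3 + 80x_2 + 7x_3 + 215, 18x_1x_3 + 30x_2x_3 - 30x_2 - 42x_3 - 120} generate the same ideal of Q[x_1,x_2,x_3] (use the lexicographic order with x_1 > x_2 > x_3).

For a fixed monomial order, each ideal has a unique reduced Gröbner basis; comparing bases decides equality.
Buchberger on the first generating set:
f_1 = -7x_3 - 7, LT = x_3.
f_2 = -6x_1x_3 - 10x_2x_3 + 10x_2 + 26, LT = x_1x_3.

S(f_1,f_2): lcm = x_1x_3. S = x_1 - 5/3x_2x_3 + 5/3x_2 + 13/3.
  leading term x_1: no divisor's leading term divides it; move x_1 to the remainder.
  leading term x_2x_3: subtract (5/21x_2)·f_1 from -5/3x_2x_3 + 5/3x_2 + 13/3 → 10/3x_2 + 13/3
  leading term x_2: no divisor's leading term divides it; move 10/3x_2 to the remainder.
  leading term 1: no divisor's leading term divides it; move 13/3 to the remainder.
  remainder x_1 + 10/3x_2 + 13/3 ≠ 0; add g_3 = x_1 + 10/3x_2 + 13/3 to the basis.

S(f_1,g_3): leading monomials are coprime, so the S-polynomial reduces to 0 (Buchberger's first criterion).
S(f_2,g_3): lcm = x_1x_3. S = -5/3x_2x_3 - 5/3x_2 - 13/3x_3 - 13/3.
  leading term x_2x_3: subtract (5/21x_2)·f_1 from -5/3x_2x_3 - 5/3x_2 - 13/3x_3 - 13/3 → -13/3x_3 - 13/3
  leading term x_3: subtract (13/21)·f_1 from -13/3x_3 - 13/3 → 0
  remainder 0.

Every S-polynomial of the final basis reduces to 0, so we have a Gröbner basis.
Inter-reduce: drop elements whose leading term is divisible by another's, tail-reduce, and make monic.
Reduced Gröbner basis: {x_1 + 10/3x_2 + 13/3, x_3 + 1}.

Buchberger on the second generating set:
h_1 = -48x_1x_3 - 80x_2x_3 + 80x_2 + 7x_3 + 215, LT = x_1x_3.
h_2 = 18x_1x_3 + 30x_2x_3 - 30x_2 - 42x_3 - 120, LT = x_1x_3.

S(h_1,h_2): lcm = x_1x_3. S = 35/16x_3 + 35/16.
  leading term x_3: no divisor's leading term divides it; move 35/16x_3 to the remainder.
  leading term 1: no divisor's leading term divides it; move 35/16 to the remainder.
  remainder 35/16x_3 + 35/16 ≠ 0; add k_3 = 35/16x_3 + 35/16 to the basis.

S(h_1,k_3): lcm = x_1x_3. S = -x_1 + 5/3x_2x_3 - 5/3x_2 - 7/48x_3 - 215/48.
  leading term x_1: no divisor's leading term divides it; move -x_1 to the remainder.
  leading term x_2x_3: subtract (16/21x_2)·k_3 from 5/3x_2x_3 - 5/3x_2 - 7/48x_3 - 215/48 → -10/3x_2 - 7/48x_3 - 215/48
  leading term x_2: no divisor's leading term divides it; move -10/3x_2 to the remainder.
  leading term x_3: subtract (-1/15)·k_3 from -7/48x_3 - 215/48 → -13/3
  leading term 1: no divisor's leading term divides it; move -13/3 to the remainder.
  remainder -x_1 - 10/3x_2 - 13/3 ≠ 0; add k_4 = -x_1 - 10/3x_2 - 13/3 to the basis.

S(h_2,k_3): lcm = x_1x_3. S = -x_1 + 5/3x_2x_3 - 5/3x_2 - 7/3x_3 - 20/3.
  leading term x_1: subtract (1)·k_4 from -x_1 + 5/3x_2x_3 - 5/3x_2 - 7/3x_3 - 20/3 → 5/3x_2x_3 + 5/3x_2 - 7/3x_3 - 7/3
  leading term x_2x_3: subtract (16/21x_2)·k_3 from 5/3x_2x_3 + 5/3x_2 - 7/3x_3 - 7/3 → -7/3x_3 - 7/3
  leading term x_3: subtract (-16/15)·k_3 from -7/3x_3 - 7/3 → 0
  remainder 0.

S(h_1,k_4): lcm = x_1x_3. S = -5/3x_2x_3 - 5/3x_2 - 215/48x_3 - 215/48.
  leading term x_2x_3: subtract (-16/21x_2)·k_3 from -5/3x_2x_3 - 5/3x_2 - 215/48x_3 - 215/48 → -215/48x_3 - 215/48
  leading term x_3: subtract (-43/21)·k_3 from -215/48x_3 - 215/48 → 0
  remainder 0.

S(h_2,k_4): lcm = x_1x_3. S = -5/3x_2x_3 - 5/3x_2 - 20/3x_3 - 20/3.
  leading term x_2x_3: subtract (-16/21x_2)·k_3 from -5/3x_2x_3 - 5/3x_2 - 20/3x_3 - 20/3 → -20/3x_3 - 20/3
  leading term x_3: subtract (-64/21)·k_3 from -20/3x_3 - 20/3 → 0
  remainder 0.

S(k_3,k_4): leading monomials are coprime, so the S-polynomial reduces to 0 (Buchberger's first criterion).
Every S-polynomial of the final basis reduces to 0, so we have a Gröbner basis.
Inter-reduce: drop elements whose leading term is divisible by another's, tail-reduce, and make monic.
Reduced Gröbner basis: {x_1 + 10/3x_2 + 13/3, x_3 + 1}.

These coincide, so the ideals are equal.

Yes, the ideals are equal.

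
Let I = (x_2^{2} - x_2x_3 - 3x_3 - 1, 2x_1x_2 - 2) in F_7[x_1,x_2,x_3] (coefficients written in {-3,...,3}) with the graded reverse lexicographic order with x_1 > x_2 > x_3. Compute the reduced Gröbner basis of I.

f_1 = x_2^{2} - x_2x_3 - 3x_3 - 1, LT = x_2^{2}.
f_2 = 2x_1x_2 - 2, LT = x_1x_2.

S(f_1,f_2): lcm = x_1x_2^{2}. S = -x_1x_2x_3 - 3x_1x_3 - x_1 + x_2.
  reduce S modulo (f_1, f_2):
  remainder -3x_1x_3 - x_1 + x_2 - x_3 ≠ 0; add g_3 = -3x_1x_3 - x_1 + x_2 - x_3 to the basis.

The other S-polynomials (S(f_1,g_3), S(f_2,g_3)) all reduce to 0 modulo the current basis, so we have a Gröbner basis.

G = {x_1x_2 - 1, x_2^{2} - x_2x_3 - 3x_3 - 1, x_1x_3 - 2x_1 + 2x_2 - 2x_3}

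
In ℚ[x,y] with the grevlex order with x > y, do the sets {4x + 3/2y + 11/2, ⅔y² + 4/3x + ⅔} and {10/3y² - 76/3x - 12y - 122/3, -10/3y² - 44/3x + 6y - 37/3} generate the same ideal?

No, the ideals differ.

Two ideals are equal iff their reduced Gröbner bases coincide (the reduced basis is unique for a fixed ordering).
Buchberger on the first generating set:
f_1 = 4x + 3/2y + 11/2, LT = x.
f_2 = ⅔y² + 4/3x + ⅔, LT = y².

The S-polynomials (S(f_1,f_2)) all reduce to 0 modulo the current basis, so we have a Gröbner basis.
Inter-reduce: drop elements whose leading term is divisible by another's, tail-reduce, and make monic.
Reduced Gröbner basis: {y² - ¾y - 7/4, x + ⅜y + 11/8}.

Buchberger on the second generating set:
h_1 = 10/3y² - 76/3x - 12y - 122/3, LT = y².
h_2 = -10/3y² - 44/3x + 6y - 37/3, LT = y².

S(h_1,h_2): lcm = y². S = -12x - 9/5y - 159/10.
  leading term x: no divisor's leading term divides it; move -12x to the remainder.
  leading term y: no divisor's leading term divides it; move -9/5y to the remainder.
  leading term 1: no divisor's leading term divides it; move -159/10 to the remainder.
  remainder -12x - 9/5y - 159/10 ≠ 0; add k_3 = -12x - 9/5y - 159/10 to the basis.

The other S-polynomials (S(h_1,k_3), S(h_2,k_3)) all reduce to 0 modulo the current basis, so we have a Gröbner basis.
Inter-reduce: drop elements whose leading term is divisible by another's, tail-reduce, and make monic.
Reduced Gröbner basis: {y² - 123/50y - 213/100, x + 3/20y + 53/40}.

The bases are distinct; the ideals are different.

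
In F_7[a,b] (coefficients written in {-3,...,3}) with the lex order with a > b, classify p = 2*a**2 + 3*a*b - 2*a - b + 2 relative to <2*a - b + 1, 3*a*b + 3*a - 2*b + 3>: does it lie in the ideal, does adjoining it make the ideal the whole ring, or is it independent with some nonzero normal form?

First compute the reduced Gröbner basis of I by Buchberger's algorithm.
f_1 = 2*a - b + 1, LT = a.
f_2 = 3*a*b + 3*a - 2*b + 3, LT = a*b.

S(f_1,f_2): lcm = a*b. S = -a + 3*b**2 - 1.
  leading term a: subtract (3)·f_1 from -a + 3*b**2 - 1 → 3*b**2 + 3*b + 3
  leading term b**2: no divisor's leading term divides it; move 3*b**2 to the remainder.
  leading term b: no divisor's leading term divides it; move 3*b to the remainder.
  leading term 1: no divisor's leading term divides it; move 3 to the remainder.
  remainder 3*b**2 + 3*b + 3 ≠ 0; add h_3 = 3*b**2 + 3*b + 3 to the basis.

The other S-polynomials (S(f_1,h_3), S(f_2,h_3)) all reduce to 0 modulo the current basis, so we have a Gröbner basis.
Inter-reduce: drop elements whose leading term is divisible by another's, tail-reduce, and make monic.
Reduced Gröbner basis: {a + 3*b - 3, b**2 + b + 1}.
Label its elements g_1 = a + 3*b - 3, g_2 = b**2 + b + 1.

Reduce p = 2*a**2 + 3*a*b - 2*a - b + 2 modulo G:
  leading term a**2: subtract (2*a)·g_1 from 2*a**2 + 3*a*b - 2*a - b + 2 → -3*a*b - 3*a - b + 2
  leading term a*b: subtract (-3*b)·g_1 from -3*a*b - 3*a - b + 2 → -3*a + 2*b**2 - 3*b + 2
  leading term a: subtract (-3)·g_1 from -3*a + 2*b**2 - 3*b + 2 → 2*b**2 - b
  leading term b**2: subtract (2)·g_2 from 2*b**2 - b → -3*b - 2
  leading term b: no divisor's leading term divides it; move -3*b to the remainder.
  leading term 1: no divisor's leading term divides it; move -2 to the remainder.
  normal form = -3*b - 2.
The normal form is nonzero, so p ∉ I. Since p minus its normal form lies in I, I + (p) = I + (r) where r = -3*b - 2; decide whether this ideal is the whole ring.
Run Buchberger on G together with r (pairs among the g_i already reduce to 0 since G is a Gröbner basis):
g_1 = a + 3*b - 3, LT = a.
g_2 = b**2 + b + 1, LT = b**2.
r = -3*b - 2, LT = b.

The S-polynomials (S(g_1,g_2), S(g_1,r), S(g_2,r)) all reduce to 0 modulo the current basis, so we have a Gröbner basis.
Inter-reduce: drop elements whose leading term is divisible by another's, tail-reduce, and make monic.
Reduced Gröbner basis: {a + 2, b + 3}.
The reduced Gröbner basis of I + (p) is {a + 2, b + 3} ≠ {1}, a proper ideal, so the enlarged system stays consistent: p is independent of I, with normal form -3*b - 2.

2*a**2 + 3*a*b - 2*a - b + 2 is independent of I; its normal form modulo I is -3*b - 2.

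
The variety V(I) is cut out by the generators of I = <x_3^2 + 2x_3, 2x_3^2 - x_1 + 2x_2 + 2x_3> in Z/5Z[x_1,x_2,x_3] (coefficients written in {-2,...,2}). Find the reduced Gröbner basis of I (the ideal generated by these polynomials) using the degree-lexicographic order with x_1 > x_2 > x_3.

G = {x_3^2 + 2x_3, x_1 - 2x_2 + 2x_3}

f_1 = x_3^2 + 2x_3, LT = x_3^2.
f_2 = 2x_3^2 - x_1 + 2x_2 + 2x_3, LT = x_3^2.

S(f_1,f_2): lcm = x_3^2. S = -2x_1 - x_2 + x_3.
  leading term x_1: no divisor's leading term divides it; move -2x_1 to the remainder.
  leading term x_2: no divisor's leading term divides it; move -x_2 to the remainder.
  leading term x_3: no divisor's leading term divides it; move x_3 to the remainder.
  remainder -2x_1 - x_2 + x_3 ≠ 0; add g_3 = -2x_1 - x_2 + x_3 to the basis.

S(f_1,g_3): leading monomials are coprime, so the S-polynomial reduces to 0 (Buchberger's first criterion).
S(f_2,g_3): leading monomials are coprime, so the S-polynomial reduces to 0 (Buchberger's first criterion).
Every S-polynomial of the final basis reduces to 0, so we have a Gröbner basis.
Inter-reduce: drop elements whose leading term is divisible by another's, tail-reduce, and make monic.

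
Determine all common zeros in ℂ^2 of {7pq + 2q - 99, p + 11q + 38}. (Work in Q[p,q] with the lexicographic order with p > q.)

Compute a lex Gröbner basis by Buchberger's algorithm.
f_1 = 7pq + 2q - 99, LT = pq.
f_2 = p + 11q + 38, LT = p.

S(f_1,f_2): lcm = pq. S = -11q^2 - 264/7q - 99/7.
  leading term q^2: no divisor's leading term divides it; move -11q^2 to the remainder.
  leading term q: no divisor's leading term divides it; move -264/7q to the remainder.
  leading term 1: no divisor's leading term divides it; move -99/7 to the remainder.
  remainder -11q^2 - 264/7q - 99/7 ≠ 0; add h_3 = -11q^2 - 264/7q - 99/7 to the basis.

S(f_1,h_3): lcm = pq^2. S = -24/7pq - 9/7p + 2/7q^2 - 99/7q.
  leading term pq: subtract (-24/49)·f_1 from -24/7pq - 9/7p + 2/7q^2 - 99/7q → -9/7p + 2/7q^2 - 645/49q - 2376/49
  leading term p: subtract (-9/7)·f_2 from -9/7p + 2/7q^2 - 645/49q - 2376/49 → 2/7q^2 + 48/49q + 18/49
  leading term q^2: subtract (-2/77)·h_3 from 2/7q^2 + 48/49q + 18/49 → 0
  remainder 0.

S(f_2,h_3): leading monomials are coprime, so the S-polynomial reduces to 0 (Buchberger's first criterion).
Every S-polynomial of the final basis reduces to 0, so we have a Gröbner basis.
Inter-reduce: drop elements whose leading term is divisible by another's, tail-reduce, and make monic.
Reduced Gröbner basis: {p + 11q + 38, q^2 + 24/7q + 9/7}.

A lex Gröbner basis eliminates variables successively. Here q^2 + 24/7q + 9/7 depends only on q, with roots {-3, -3/7}; lifting each root through the earlier basis elements recovers the full solutions.
  q = -3: the earlier basis element becomes p + 5 = 0, giving p = -5 — point (-5, -3).
  q = -3/7: the earlier basis element becomes p + 233/7 = 0, giving p = -233/7 — point (-233/7, -3/7).
This is the nonlinear analogue of row-reducing a linear system.

{(-5, -3), (-233/7, -3/7)}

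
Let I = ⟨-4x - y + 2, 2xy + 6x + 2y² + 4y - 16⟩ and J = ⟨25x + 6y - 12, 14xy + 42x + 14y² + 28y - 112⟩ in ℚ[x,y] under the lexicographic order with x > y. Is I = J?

Since reduced Gröbner bases are canonical representatives of ideals under a given ordering, it suffices to compute and compare them.
Buchberger on the first generating set:
f_1 = -4x - y + 2, LT = x.
f_2 = 2xy + 6x + 2y² + 4y - 16, LT = xy.

S(f_1,f_2): lcm = xy. S = -3x - ¾y² - 5/2y + 8.
  leading term x: subtract (¾)·f_1 from -3x - ¾y² - 5/2y + 8 → -¾y² - 7/4y + 13/2
  leading term y²: no divisor's leading term divides it; move -¾y² to the remainder.
  leading term y: no divisor's leading term divides it; move -7/4y to the remainder.
  leading term 1: no divisor's leading term divides it; move 13/2 to the remainder.
  remainder -¾y² - 7/4y + 13/2 ≠ 0; add g_3 = -¾y² - 7/4y + 13/2 to the basis.

The other S-polynomials (S(f_1,g_3), S(f_2,g_3)) all reduce to 0 modulo the current basis, so we have a Gröbner basis.
Inter-reduce: drop elements whose leading term is divisible by another's, tail-reduce, and make monic.
Reduced Gröbner basis: {x + ¼y - ½, y² + 7/3y - 26/3}.

Buchberger on the second generating set:
h_1 = 25x + 6y - 12, LT = x.
h_2 = 14xy + 42x + 14y² + 28y - 112, LT = xy.

S(h_1,h_2): lcm = xy. S = -3x - 19/25y² - 62/25y + 8.
  leading term x: subtract (-3/25)·h_1 from -3x - 19/25y² - 62/25y + 8 → -19/25y² - 44/25y + 164/25
  leading term y²: no divisor's leading term divides it; move -19/25y² to the remainder.
  leading term y: no divisor's leading term divides it; move -44/25y to the remainder.
  leading term 1: no divisor's leading term divides it; move 164/25 to the remainder.
  remainder -19/25y² - 44/25y + 164/25 ≠ 0; add k_3 = -19/25y² - 44/25y + 164/25 to the basis.

The other S-polynomials (S(h_1,k_3), S(h_2,k_3)) all reduce to 0 modulo the current basis, so we have a Gröbner basis.
Inter-reduce: drop elements whose leading term is divisible by another's, tail-reduce, and make monic.
Reduced Gröbner basis: {x + 6/25y - 12/25, y² + 44/19y - 164/19}.

The bases are distinct; the ideals are different.

No, the ideals differ.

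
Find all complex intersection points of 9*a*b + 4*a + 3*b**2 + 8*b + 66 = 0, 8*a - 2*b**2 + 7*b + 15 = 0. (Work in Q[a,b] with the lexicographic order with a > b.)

Compute a lex Gröbner basis by Buchberger's algorithm.
f_1 = 9*a*b + 4*a + 3*b**2 + 8*b + 66, LT = a*b.
f_2 = 8*a - 2*b**2 + 7*b + 15, LT = a.

S(f_1,f_2): lcm = a*b. S = 4/9*a + 1/4*b**3 - 13/24*b**2 - 71/72*b + 22/3.
  reduce S modulo (f_1, f_2):
  remainder 1/4*b**3 - 31/72*b**2 - 11/8*b + 13/2 ≠ 0; add h_3 = 1/4*b**3 - 31/72*b**2 - 11/8*b + 13/2 to the basis.

The other S-polynomials (S(f_1,h_3), S(f_2,h_3)) all reduce to 0 modulo the current basis, so we have a Gröbner basis.
Inter-reduce: drop elements whose leading term is divisible by another's, tail-reduce, and make monic.
Reduced Gröbner basis: {a - 1/4*b**2 + 7/8*b + 15/8, b**3 - 31/18*b**2 - 11/2*b + 26}.

The lex basis is triangular: the last element involves only b. Solving b**3 - 31/18*b**2 - 11/2*b + 26 = 0 gives b ∈ {-3, 85/36 - sqrt(4007)*I/36, 85/36 + sqrt(4007)*I/36}; substituting each value into the earlier elements determines the remaining variables.
  b = -3: the earlier basis element becomes a - 3 = 0, giving a = 3 — point (3, -3).
  b = 85/36 - sqrt(4007)*I/36: the earlier basis element becomes a + 4303/1296 + 11*sqrt(4007)*I/1296 = 0, giving a = -4303/1296 - 11*sqrt(4007)*I/1296 — point (-4303/1296 - 11*sqrt(4007)*I/1296, 85/36 - sqrt(4007)*I/36).
  b = 85/36 + sqrt(4007)*I/36: the earlier basis element becomes a + 4303/1296 - 11*sqrt(4007)*I/1296 = 0, giving a = -4303/1296 + 11*sqrt(4007)*I/1296 — point (-4303/1296 + 11*sqrt(4007)*I/1296, 85/36 + sqrt(4007)*I/36).

{(3, -3), (-4303/1296 - 11*sqrt(4007)*I/1296, 85/36 - sqrt(4007)*I/36), (-4303/1296 + 11*sqrt(4007)*I/1296, 85/36 + sqrt(4007)*I/36)}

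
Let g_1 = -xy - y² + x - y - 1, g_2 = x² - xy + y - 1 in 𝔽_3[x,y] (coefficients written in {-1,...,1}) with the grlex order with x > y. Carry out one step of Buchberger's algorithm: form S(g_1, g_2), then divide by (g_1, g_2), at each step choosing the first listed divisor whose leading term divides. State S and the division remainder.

S(g_1, g_2) = -xy² - x² + xy - y² + x + y; remainder on division = y³ + y² + y.

lcm(LM(g_1), LM(g_2)) = x²y.
S = (lcm/LT(g_1))·g_1 − (lcm/LT(g_2))·g_2 = -xy² - x² + xy - y² + x + y.
Reduce S modulo (g_1, g_2) in that order:
  leading term xy²: subtract (y)·g_1 from -xy² - x² + xy - y² + x + y → y³ - x² + x - y
  leading term y³: no divisor's leading term divides it; move y³ to the remainder.
  leading term x²: subtract (-1)·g_2 from -x² + x - y → -xy + x - 1
  leading term xy: subtract (1)·g_1 from -xy + x - 1 → y² + y
  leading term y²: no divisor's leading term divides it; move y² to the remainder.
  leading term y: no divisor's leading term divides it; move y to the remainder.
The remainder y³ + y² + y is nonzero, so it would be added as the next basis element.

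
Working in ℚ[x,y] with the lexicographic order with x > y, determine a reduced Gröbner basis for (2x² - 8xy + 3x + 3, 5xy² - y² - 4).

G = {x - y³ + 23/10y² - 4y + 17/10, y⁵ - 23/10y⁴ + 4y³ - 19/10y² - ⅘}

f_1 = 2x² - 8xy + 3x + 3, LT = x².
f_2 = 5xy² - y² - 4, LT = xy².

S(f_1,f_2): lcm = x²y². S = -4xy³ + 17/10xy² + ⅘x + 3/2y².
  leading term xy³: subtract (-⅘y)·f_2 from -4xy³ + 17/10xy² + ⅘x + 3/2y² → 17/10xy² + ⅘x - ⅘y³ + 3/2y² - 16/5y
  leading term xy²: subtract (17/50)·f_2 from 17/10xy² + ⅘x - ⅘y³ + 3/2y² - 16/5y → ⅘x - ⅘y³ + 46/25y² - 16/5y + 34/25
  leading term x: no divisor's leading term divides it; move ⅘x to the remainder.
  leading term y³: no divisor's leading term divides it; move -⅘y³ to the remainder.
  leading term y²: no divisor's leading term divides it; move 46/25y² to the remainder.
  leading term y: no divisor's leading term divides it; move -16/5y to the remainder.
  leading term 1: no divisor's leading term divides it; move 34/25 to the remainder.
  remainder ⅘x - ⅘y³ + 46/25y² - 16/5y + 34/25 ≠ 0; add g_3 = ⅘x - ⅘y³ + 46/25y² - 16/5y + 34/25 to the basis.

S(f_2,g_3): lcm = xy². S = y⁵ - 23/10y⁴ + 4y³ - 19/10y² - ⅘.
  leading term y⁵: no divisor's leading term divides it; move y⁵ to the remainder.
  leading term y⁴: no divisor's leading term divides it; move -23/10y⁴ to the remainder.
  leading term y³: no divisor's leading term divides it; move 4y³ to the remainder.
  leading term y²: no divisor's leading term divides it; move -19/10y² to the remainder.
  leading term 1: no divisor's leading term divides it; move -⅘ to the remainder.
  remainder y⁵ - 23/10y⁴ + 4y³ - 19/10y² - ⅘ ≠ 0; add g_4 = y⁵ - 23/10y⁴ + 4y³ - 19/10y² - ⅘ to the basis.

The other S-polynomials (S(f_1,g_3), S(f_1,g_4), S(f_2,g_4), S(g_3,g_4)) all reduce to 0 modulo the current basis, so we have a Gröbner basis.
Inter-reduce: drop elements whose leading term is divisible by another's, tail-reduce, and make monic.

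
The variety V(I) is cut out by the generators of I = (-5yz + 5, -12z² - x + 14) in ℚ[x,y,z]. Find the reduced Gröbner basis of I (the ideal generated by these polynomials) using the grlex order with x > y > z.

f_1 = -5yz + 5, LT = yz.
f_2 = -12z² - x + 14, LT = z².

S(f_1,f_2): lcm = yz². S = -1/12xy + 7/6y - z.
  leading term xy: no divisor's leading term divides it; move -1/12xy to the remainder.
  leading term y: no divisor's leading term divides it; move 7/6y to the remainder.
  leading term z: no divisor's leading term divides it; move -z to the remainder.
  remainder -1/12xy + 7/6y - z ≠ 0; add g_3 = -1/12xy + 7/6y - z to the basis.

The other S-polynomials (S(f_1,g_3), S(f_2,g_3)) all reduce to 0 modulo the current basis, so we have a Gröbner basis.

G = {xy - 14y + 12z, yz - 1, z² + 1/12x - 7/6}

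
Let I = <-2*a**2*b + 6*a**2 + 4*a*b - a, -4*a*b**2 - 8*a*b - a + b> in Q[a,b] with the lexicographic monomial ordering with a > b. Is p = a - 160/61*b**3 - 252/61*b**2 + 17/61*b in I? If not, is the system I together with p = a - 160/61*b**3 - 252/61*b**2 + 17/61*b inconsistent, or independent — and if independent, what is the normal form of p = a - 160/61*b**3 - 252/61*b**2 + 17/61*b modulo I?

First compute the reduced Gröbner basis of I by Buchberger's algorithm.
f_1 = -2*a**2*b + 6*a**2 + 4*a*b - a, LT = a**2*b.
f_2 = -4*a*b**2 - 8*a*b - a + b, LT = a*b**2.

S(f_1,f_2): lcm = a**2*b**2. S = -5*a**2*b - 1/4*a**2 - 2*a*b**2 + 3/4*a*b.
  reduce S modulo (f_1, f_2):
  remainder -61/4*a**2 - 21/4*a*b + 3*a - 1/2*b ≠ 0; add h_3 = -61/4*a**2 - 21/4*a*b + 3*a - 1/2*b to the basis.

S(f_1,h_3): lcm = a**2*b. S = -3*a**2 - 21/61*a*b**2 - 110/61*a*b + 1/2*a - 2/61*b**2.
  reduce S modulo (f_1, f_2, h_3):
  remainder -5/61*a*b - 1/244*a - 2/61*b**2 + 3/244*b ≠ 0; add h_4 = -5/61*a*b - 1/244*a - 2/61*b**2 + 3/244*b to the basis.

S(f_2,h_3): lcm = a**2*b**2. S = 2*a**2*b + 1/4*a**2 - 21/61*a*b**3 + 12/61*a*b**2 - 1/4*a*b - 2/61*b**3.
  reduce S modulo (f_1, f_2, h_3, h_4):
  remainder 1/80*a - 2/61*b**3 - 63/1220*b**2 + 17/4880*b ≠ 0; add h_5 = 1/80*a - 2/61*b**3 - 63/1220*b**2 + 17/4880*b to the basis.

S(f_2,h_5): lcm = a*b**2. S = 2*a*b + 1/4*a + 160/61*b**5 + 252/61*b**4 - 17/61*b**3 - 1/4*b.
  reduce S modulo (f_1, f_2, h_3, h_4, h_5):
  remainder 160/61*b**5 + 252/61*b**4 + 7/61*b**3 - 11/61*b**2 + 1/122*b ≠ 0; add h_6 = 160/61*b**5 + 252/61*b**4 + 7/61*b**3 - 11/61*b**2 + 1/122*b to the basis.

S(h_4,h_5): lcm = a*b. S = 1/20*a + 160/61*b**4 + 252/61*b**3 + 37/305*b**2 - 3/20*b.
  reduce S modulo (f_1, f_2, h_3, h_4, h_5, h_6):
  remainder 160/61*b**4 + 260/61*b**3 + 20/61*b**2 - 10/61*b ≠ 0; add h_7 = 160/61*b**4 + 260/61*b**3 + 20/61*b**2 - 10/61*b to the basis.

The other S-polynomials (S(f_1,h_4), S(f_2,h_4), S(h_3,h_4), S(f_1,h_5), S(h_3,h_5), S(f_1,h_6), S(f_2,h_6), S(h_3,h_6), S(h_4,h_6), S(h_5,h_6), S(f_1,h_7), S(f_2,h_7), S(h_3,h_7), S(h_4,h_7), S(h_5,h_7), S(h_6,h_7)) all reduce to 0 modulo the current basis, so we have a Gröbner basis.
Inter-reduce: drop elements whose leading term is divisible by another's, tail-reduce, and make monic.
Reduced Gröbner basis: {a - 160/61*b**3 - 252/61*b**2 + 17/61*b, b**4 + 13/8*b**3 + 1/8*b**2 - 1/16*b}.
Label its elements g_1 = a - 160/61*b**3 - 252/61*b**2 + 17/61*b, g_2 = b**4 + 13/8*b**3 + 1/8*b**2 - 1/16*b.

Reduce p = a - 160/61*b**3 - 252/61*b**2 + 17/61*b modulo G:
  leading term a: subtract (1)·g_1 from a - 160/61*b**3 - 252/61*b**2 + 17/61*b → 0
  normal form = 0.
Since the normal form is 0, p ∈ I.

a - 160/61*b**3 - 252/61*b**2 + 17/61*b lies in I (it reduces to 0).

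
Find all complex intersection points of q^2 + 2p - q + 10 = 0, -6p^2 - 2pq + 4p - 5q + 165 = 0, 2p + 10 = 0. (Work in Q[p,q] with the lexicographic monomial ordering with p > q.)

Compute a lex Gröbner basis by Buchberger's algorithm.
f_1 = 2p + q^2 - q + 10, LT = p.
f_2 = -6p^2 - 2pq + 4p - 5q + 165, LT = p^2.
f_3 = 2p + 10, LT = p.

S(f_1,f_2): lcm = p^2. S = 1/2pq^2 - 5/6pq + 17/3p - 5/6q + 55/2.
  leading term pq^2: subtract (1/4q^2)·f_1 from 1/2pq^2 - 5/6pq + 17/3p - 5/6q + 55/2 → -5/6pq + 17/3p - 1/4q^4 + 1/4q^3 - 5/2q^2 - 5/6q + 55/2
  leading term pq: subtract (-5/12q)·f_1 from -5/6pq + 17/3p - 1/4q^4 + 1/4q^3 - 5/2q^2 - 5/6q + 55/2 → 17/3p - 1/4q^4 + 2/3q^3 - 35/12q^2 + 10/3q + 55/2
  leading term p: subtract (17/6)·f_1 from 17/3p - 1/4q^4 + 2/3q^3 - 35/12q^2 + 10/3q + 55/2 → -1/4q^4 + 2/3q^3 - 23/4q^2 + 37/6q - 5/6
  leading term q^4: no divisor's leading term divides it; move -1/4q^4 to the remainder.
  leading term q^3: no divisor's leading term divides it; move 2/3q^3 to the remainder.
  leading term q^2: no divisor's leading term divides it; move -23/4q^2 to the remainder.
  leading term q: no divisor's leading term divides it; move 37/6q to the remainder.
  leading term 1: no divisor's leading term divides it; move -5/6 to the remainder.
  remainder -1/4q^4 + 2/3q^3 - 23/4q^2 + 37/6q - 5/6 ≠ 0; add h_4 = -1/4q^4 + 2/3q^3 - 23/4q^2 + 37/6q - 5/6 to the basis.

S(f_1,f_3): lcm = p. S = 1/2q^2 - 1/2q.
  leading term q^2: no divisor's leading term divides it; move 1/2q^2 to the remainder.
  leading term q: no divisor's leading term divides it; move -1/2q to the remainder.
  remainder 1/2q^2 - 1/2q ≠ 0; add h_5 = 1/2q^2 - 1/2q to the basis.

S(f_2,f_3): lcm = p^2. S = 1/3pq - 17/3p + 5/6q - 55/2.
  leading term pq: subtract (1/6q)·f_1 from 1/3pq - 17/3p + 5/6q - 55/2 → -17/3p - 1/6q^3 + 1/6q^2 - 5/6q - 55/2
  leading term p: subtract (-17/6)·f_1 from -17/3p - 1/6q^3 + 1/6q^2 - 5/6q - 55/2 → -1/6q^3 + 3q^2 - 11/3q + 5/6
  leading term q^3: subtract (-1/3q)·h_5 from -1/6q^3 + 3q^2 - 11/3q + 5/6 → 17/6q^2 - 11/3q + 5/6
  leading term q^2: subtract (17/3)·h_5 from 17/6q^2 - 11/3q + 5/6 → -5/6q + 5/6
  leading term q: no divisor's leading term divides it; move -5/6q to the remainder.
  leading term 1: no divisor's leading term divides it; move 5/6 to the remainder.
  remainder -5/6q + 5/6 ≠ 0; add h_6 = -5/6q + 5/6 to the basis.

The other S-polynomials (S(f_1,h_4), S(f_2,h_4), S(f_3,h_4), S(f_1,h_5), S(f_2,h_5), S(f_3,h_5), S(h_4,h_5), S(f_1,h_6), S(f_2,h_6), S(f_3,h_6), S(h_4,h_6), S(h_5,h_6)) all reduce to 0 modulo the current basis, so we have a Gröbner basis.
Inter-reduce: drop elements whose leading term is divisible by another's, tail-reduce, and make monic.
Reduced Gröbner basis: {p + 5, q - 1}.

From the last basis element, q - 1 = 0, so q takes values in {1}. Each choice, substituted upward through the basis, yields the corresponding point(s) of the solution set.
  q = 1: the earlier basis element becomes p + 5 = 0, giving p = -5 — point (-5, 1).
This is the nonlinear analogue of row-reducing a linear system.

{(-5, 1)}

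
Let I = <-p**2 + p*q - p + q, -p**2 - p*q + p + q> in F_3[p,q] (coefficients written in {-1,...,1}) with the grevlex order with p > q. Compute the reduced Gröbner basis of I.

G = {p**2 - q, p*q - p, q**2 - q}

This is the nonlinear analogue of row-reducing a linear system.

f_1 = -p**2 + p*q - p + q, LT = p**2.
f_2 = -p**2 - p*q + p + q, LT = p**2.

S(f_1,f_2): lcm = p**2. S = p*q - p.
  reduce S modulo (f_1, f_2):
  remainder p*q - p ≠ 0; add g_3 = p*q - p to the basis.

S(f_1,g_3): lcm = p**2*q. S = -p*q**2 + p**2 + p*q - q**2.
  reduce S modulo (f_1, f_2, g_3):
  remainder -q**2 + q ≠ 0; add g_4 = -q**2 + q to the basis.

The other S-polynomials (S(f_2,g_3), S(f_1,g_4), S(f_2,g_4), S(g_3,g_4)) all reduce to 0 modulo the current basis, so we have a Gröbner basis.
Inter-reduce: drop elements whose leading term is divisible by another's, tail-reduce, and make monic.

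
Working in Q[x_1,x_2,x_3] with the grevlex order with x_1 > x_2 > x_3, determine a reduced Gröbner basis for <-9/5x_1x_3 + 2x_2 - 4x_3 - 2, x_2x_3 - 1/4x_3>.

G = {x_2^2 - 5/4x_2 + 1/4, x_1x_3 - 10/9x_2 + 20/9x_3 + 10/9, x_2x_3 - 1/4x_3}

The reduced Gröbner basis is the canonical form of the ideal for this ordering.

f_1 = -9/5x_1x_3 + 2x_2 - 4x_3 - 2, LT = x_1x_3.
f_2 = x_2x_3 - 1/4x_3, LT = x_2x_3.

S(f_1,f_2): lcm = x_1x_2x_3. S = -10/9x_2^2 + 1/4x_1x_3 + 20/9x_2x_3 + 10/9x_2.
  leading term x_2^2: no divisor's leading term divides it; move -10/9x_2^2 to the remainder.
  leading term x_1x_3: subtract (-5/36)·f_1 from 1/4x_1x_3 + 20/9x_2x_3 + 10/9x_2 → 20/9x_2x_3 + 25/18x_2 - 5/9x_3 - 5/18
  leading term x_2x_3: subtract (20/9)·f_2 from 20/9x_2x_3 + 25/18x_2 - 5/9x_3 - 5/18 → 25/18x_2 - 5/18
  leading term x_2: no divisor's leading term divides it; move 25/18x_2 to the remainder.
  leading term 1: no divisor's leading term divides it; move -5/18 to the remainder.
  remainder -10/9x_2^2 + 25/18x_2 - 5/18 ≠ 0; add g_3 = -10/9x_2^2 + 25/18x_2 - 5/18 to the basis.

The other S-polynomials (S(f_1,g_3), S(f_2,g_3)) all reduce to 0 modulo the current basis, so we have a Gröbner basis.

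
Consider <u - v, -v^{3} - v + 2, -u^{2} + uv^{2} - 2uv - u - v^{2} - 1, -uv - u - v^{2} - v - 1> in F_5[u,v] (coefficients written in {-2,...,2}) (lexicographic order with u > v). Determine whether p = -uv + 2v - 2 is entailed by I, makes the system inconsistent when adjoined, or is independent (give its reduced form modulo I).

Adjoining -uv + 2v - 2 makes the ideal the whole ring: the system is inconsistent.

First compute the reduced Gröbner basis of I by Buchberger's algorithm.
f_1 = u - v, LT = u.
f_2 = -v^{3} - v + 2, LT = v^{3}.
f_3 = -u^{2} + uv^{2} - 2uv - u - v^{2} - 1, LT = u^{2}.
f_4 = -uv - u - v^{2} - v - 1, LT = uv.

S(f_1,f_3): lcm = u^{2}. S = uv^{2} + 2uv - u - v^{2} - 1.
  reduce S modulo (f_1, f_2, f_3, f_4):
  remainder v^{2} - 2v + 1 ≠ 0; add h_5 = v^{2} - 2v + 1 to the basis.

S(f_1,f_4): lcm = uv. S = -u - 2v^{2} - v - 1.
  reduce S modulo (f_1, f_2, f_3, f_4, h_5):
  remainder -v + 1 ≠ 0; add h_6 = -v + 1 to the basis.

The other S-polynomials (S(f_1,f_2), S(f_2,f_3), S(f_2,f_4), S(f_3,f_4), S(f_1,h_5), S(f_2,h_5), S(f_3,h_5), S(f_4,h_5), S(f_1,h_6), S(f_2,h_6), S(f_3,h_6), S(f_4,h_6), S(h_5,h_6)) all reduce to 0 modulo the current basis, so we have a Gröbner basis.
Inter-reduce: drop elements whose leading term is divisible by another's, tail-reduce, and make monic.
Reduced Gröbner basis: {u - 1, v - 1}.
Label its elements g_1 = u - 1, g_2 = v - 1.

Reduce p = -uv + 2v - 2 modulo G:
  leading term uv: subtract (-v)·g_1 from -uv + 2v - 2 → v - 2
  leading term v: subtract (1)·g_2 from v - 2 → -1
  leading term 1: no divisor's leading term divides it; move -1 to the remainder.
  normal form = -1.
The normal form is nonzero, so p ∉ I. Since p minus its normal form lies in I, I + (p) = I + (r) where r = -1; decide whether this ideal is the whole ring.
Here r = -1 is a nonzero constant, hence a unit: 1 ∈ I + (p), the Gröbner basis of I + (p) is {1}, and the enlarged system has no common solution — adjoining p is inconsistent.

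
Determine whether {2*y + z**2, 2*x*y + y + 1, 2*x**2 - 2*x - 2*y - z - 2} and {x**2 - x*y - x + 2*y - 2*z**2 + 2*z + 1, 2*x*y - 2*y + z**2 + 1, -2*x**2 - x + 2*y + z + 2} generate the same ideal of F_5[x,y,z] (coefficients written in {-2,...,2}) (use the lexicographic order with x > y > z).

No, the ideals differ.

Two ideals are equal iff their reduced Gröbner bases coincide (the reduced basis is unique for a fixed ordering).
Buchberger on the first generating set:
f_1 = 2*y + z**2, LT = y.
f_2 = 2*x*y + y + 1, LT = x*y.
f_3 = 2*x**2 - 2*x - 2*y - z - 2, LT = x**2.

S(f_1,f_2): lcm = x*y. S = -2*x*z**2 + 2*y + 2.
  reduce S modulo (f_1, f_2, f_3):
  remainder -2*x*z**2 - z**2 + 2 ≠ 0; add g_4 = -2*x*z**2 - z**2 + 2 to the basis.

S(f_2,f_3): lcm = x**2*y. S = -x*y - 2*x + y**2 - 2*y*z + y.
  reduce S modulo (f_1, f_2, f_3, g_4):
  remainder -2*x - z**4 + z**3 - 2*z**2 - 2 ≠ 0; add g_5 = -2*x - z**4 + z**3 - 2*z**2 - 2 to the basis.

S(f_2,g_5): lcm = x*y. S = 2*y*z**4 - 2*y*z**3 - y*z**2 + 2*y - 2.
  reduce S modulo (f_1, f_2, f_3, g_4, g_5):
  remainder -z**6 + z**5 - 2*z**4 - z**2 - 2 ≠ 0; add g_6 = -z**6 + z**5 - 2*z**4 - z**2 - 2 to the basis.

The other S-polynomials (S(f_1,f_3), S(f_1,g_4), S(f_2,g_4), S(f_3,g_4), S(f_1,g_5), S(f_3,g_5), S(g_4,g_5), S(f_1,g_6), S(f_2,g_6), S(f_3,g_6), S(g_4,g_6), S(g_5,g_6)) all reduce to 0 modulo the current basis, so we have a Gröbner basis.
Inter-reduce: drop elements whose leading term is divisible by another's, tail-reduce, and make monic.
Reduced Gröbner basis: {x - 2*z**4 + 2*z**3 + z**2 + 1, y - 2*z**2, z**6 - z**5 + 2*z**4 + z**2 + 2}.

Buchberger on the second generating set:
h_1 = x**2 - x*y - x + 2*y - 2*z**2 + 2*z + 1, LT = x**2.
h_2 = 2*x*y - 2*y + z**2 + 1, LT = x*y.
h_3 = -2*x**2 - x + 2*y + z + 2, LT = x**2.

S(h_1,h_2): lcm = x**2*y. S = -x*y**2 + 2*x*z**2 + 2*x + 2*y**2 - 2*y*z**2 + 2*y*z + y.
  reduce S modulo (h_1, h_2, h_3):
  remainder 2*x*z**2 + 2*x + y**2 + y*z**2 + 2*y*z - y ≠ 0; add k_4 = 2*x*z**2 + 2*x + y**2 + y*z**2 + 2*y*z - y to the basis.

S(h_1,h_3): lcm = x**2. S = -x*y + x - 2*y - 2*z**2 + 2.
  reduce S modulo (h_1, h_2, h_3, k_4):
  remainder x + 2*y + z**2 ≠ 0; add k_5 = x + 2*y + z**2 to the basis.

S(h_2,h_3): lcm = x**2*y. S = x*y - 2*x*z**2 - 2*x + y**2 - 2*y*z + y.
  reduce S modulo (h_1, h_2, h_3, k_4, k_5):
  remainder 2*y**2 + y*z**2 + y + 2*z**2 + 2 ≠ 0; add k_6 = 2*y**2 + y*z**2 + y + 2*z**2 + 2 to the basis.

S(h_2,k_4): lcm = x*y*z**2. S = -x*y + 2*y**3 + 2*y**2*z**2 - y**2*z - 2*y**2 - y*z**2 - 2*z**4 - 2*z**2.
  reduce S modulo (h_1, h_2, h_3, k_4, k_5, k_6):
  remainder 2*y*z**4 - 2*y*z**3 - 2*y*z**2 - 2*y*z + y + 2*z**4 + z**3 - 2*z**2 + z + 1 ≠ 0; add k_7 = 2*y*z**4 - 2*y*z**3 - 2*y*z**2 - 2*y*z + y + 2*z**4 + z**3 - 2*z**2 + z + 1 to the basis.

S(h_3,k_4): lcm = x**2*z**2. S = -x**2 + 2*x*y**2 + 2*x*y*z**2 - x*y*z - 2*x*y - 2*x*z**2 - y*z**2 + 2*z**3 - z**2.
  reduce S modulo (h_1, h_2, h_3, k_4, k_5, k_6, k_7):
  remainder 2*y*z**2 + y*z + y - z**4 + z**2 + 2 ≠ 0; add k_8 = 2*y*z**2 + y*z + y - z**4 + z**2 + 2 to the basis.

S(h_1,k_5): lcm = x**2. S = 2*x*y - x*z**2 - x + 2*y - 2*z**2 + 2*z + 1.
  reduce S modulo (h_1, h_2, h_3, k_4, k_5, k_6, k_7, k_8):
  remainder -y*z + 2*z**4 + 2*z**2 + 2*z - 2 ≠ 0; add k_9 = -y*z + 2*z**4 + 2*z**2 + 2*z - 2 to the basis.

S(h_2,k_7): lcm = x*y*z**4. S = x*y*z**3 + x*y*z**2 + x*y*z + 2*x*y - x*z**4 + 2*x*z**3 + x*z**2 + 2*x*z + 2*x - y*z**4 - 2*z**6 - 2*z**4.
  reduce S modulo (h_1, h_2, h_3, k_4, k_5, k_6, k_7, k_8, k_9):
  remainder -y - 2*z**6 - 2*z**5 + z**4 - 2*z**2 + z + 1 ≠ 0; add k_10 = -y - 2*z**6 - 2*z**5 + z**4 - 2*z**2 + z + 1 to the basis.

S(k_4,k_9): lcm = x*y*z**2. S = x*y + 2*x*z**5 + 2*x*z**3 + 2*x*z**2 - 2*x*z - 2*y**3 - 2*y**2*z**2 + y**2*z + 2*y**2.
  reduce S modulo (h_1, h_2, h_3, k_4, k_5, k_6, k_7, k_8, k_9, k_10):
  remainder -z**6 + z**5 + z**4 + 2*z**3 + 2*z - 2 ≠ 0; add k_11 = -z**6 + z**5 + z**4 + 2*z**3 + 2*z - 2 to the basis.

The other S-polynomials (S(h_1,k_4), S(h_2,k_5), S(h_3,k_5), S(k_4,k_5), S(h_1,k_6), S(h_2,k_6), S(h_3,k_6), S(k_4,k_6), S(k_5,k_6), S(h_1,k_7), S(h_3,k_7), S(k_4,k_7), S(k_5,k_7), S(k_6,k_7), S(h_1,k_8), S(h_2,k_8), S(h_3,k_8), S(k_4,k_8), S(k_5,k_8), S(k_6,k_8), S(k_7,k_8), S(h_1,k_9), S(h_2,k_9), S(h_3,k_9), S(k_5,k_9), S(k_6,k_9), S(k_7,k_9), S(k_8,k_9), S(h_1,k_10), S(h_2,k_10), S(h_3,k_10), S(k_4,k_10), S(k_5,k_10), S(k_6,k_10), S(k_7,k_10), S(k_8,k_10), S(k_9,k_10), S(h_1,k_11), S(h_2,k_11), S(h_3,k_11), S(k_4,k_11), S(k_5,k_11), S(k_6,k_11), S(k_7,k_11), S(k_8,k_11), S(k_9,k_11), S(k_10,k_11)) all reduce to 0 modulo the current basis, so we have a Gröbner basis.
Inter-reduce: drop elements whose leading term is divisible by another's, tail-reduce, and make monic.
Reduced Gröbner basis: {x + 2*z**5 - 2*z**4 + 2*z**3 + 2*z**2 - z, y - z**5 + z**4 - z**3 + 2*z**2 - 2*z, z**6 - z**5 - z**4 - 2*z**3 - 2*z + 2}.

Since the reduced bases disagree, the two ideals are not the same.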